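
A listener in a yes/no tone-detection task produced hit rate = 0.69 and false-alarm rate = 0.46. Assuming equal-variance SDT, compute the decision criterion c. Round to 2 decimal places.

z(H) = z(0.69) = 0.4959
z(FA) = z(0.46) = -0.1004
c = −½·[z(H) + z(FA)] = −0.5 × (0.4959 + (-0.1004)) = -0.19775

c = -0.20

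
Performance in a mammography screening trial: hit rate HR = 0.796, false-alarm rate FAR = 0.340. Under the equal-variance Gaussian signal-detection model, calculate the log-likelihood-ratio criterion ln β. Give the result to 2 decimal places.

ln β = -0.26

z(H) = z(0.796) = 0.827
z(FA) = z(0.340) = -0.412
ln β = −½·[z(H)² − z(FA)²] = −0.5 × (0.684 − 0.170) = -0.257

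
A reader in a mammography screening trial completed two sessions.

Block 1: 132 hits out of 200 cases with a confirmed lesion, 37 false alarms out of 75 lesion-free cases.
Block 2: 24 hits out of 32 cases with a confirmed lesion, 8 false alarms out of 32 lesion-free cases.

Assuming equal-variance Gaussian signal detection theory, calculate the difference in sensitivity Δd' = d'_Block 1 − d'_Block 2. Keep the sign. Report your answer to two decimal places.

Block 1: z(0.6600) = 0.412, z(0.4933) = -0.017, d' = 0.429
Block 2: z(0.7500) = 0.674, z(0.2500) = -0.674, d' = 1.348
Δd' = d'_Block 1 − d'_Block 2 = 0.429 − 1.348 = -0.919
Block 2 has the higher sensitivity.

Δd' = -0.92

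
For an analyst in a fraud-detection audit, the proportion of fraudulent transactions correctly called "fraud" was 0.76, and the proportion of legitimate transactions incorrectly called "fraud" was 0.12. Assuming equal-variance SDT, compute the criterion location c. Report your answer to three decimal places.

z(H) = 0.7063
z(FA) = -1.1750
c = −½·[z(H) + z(FA)] = −0.5 × (0.7063 + (-1.1750)) = 0.23435
c > 0: the analyst has a conservative response bias.

c = 0.234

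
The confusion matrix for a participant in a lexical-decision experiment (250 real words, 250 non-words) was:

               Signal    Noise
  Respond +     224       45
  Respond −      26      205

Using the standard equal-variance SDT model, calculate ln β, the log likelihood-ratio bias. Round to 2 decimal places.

ln β = -0.37

H = 224/250 = 0.8960
FA = 45/250 = 0.1800
Φ⁻¹(H) = 1.259
Φ⁻¹(FA) = -0.915
ln β = −½·[z(H)² − z(FA)²] = −0.5 × (1.585 − 0.837) = -0.374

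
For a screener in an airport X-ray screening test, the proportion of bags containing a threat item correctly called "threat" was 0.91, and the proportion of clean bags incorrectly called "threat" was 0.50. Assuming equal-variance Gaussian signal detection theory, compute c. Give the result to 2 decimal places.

Φ⁻¹(H) = Φ⁻¹(0.91) = 1.3408
Φ⁻¹(FA) = Φ⁻¹(0.50) = 0.0000
c = −½·[z(H) + z(FA)] = −0.5 × (1.3408 + 0.0000) = -0.6704

c = -0.67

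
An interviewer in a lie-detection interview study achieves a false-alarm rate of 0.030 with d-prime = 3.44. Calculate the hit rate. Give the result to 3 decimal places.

z(false-alarm rate) = z(0.030) = -1.8808
z(H) = z(FA) + d' = -1.8808 + 3.44 = 1.5592
hit rate = Φ(1.5592) = 0.9405

hit rate = 0.941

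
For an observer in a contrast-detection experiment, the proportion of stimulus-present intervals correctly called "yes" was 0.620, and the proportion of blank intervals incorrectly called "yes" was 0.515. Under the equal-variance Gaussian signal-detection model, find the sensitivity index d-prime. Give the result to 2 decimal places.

d-prime = 0.27

Φ⁻¹(H) = Φ⁻¹(0.620) = 0.305
Φ⁻¹(FA) = Φ⁻¹(0.515) = 0.038
d' = z(H) − z(FA) = 0.305 − 0.038 = 0.267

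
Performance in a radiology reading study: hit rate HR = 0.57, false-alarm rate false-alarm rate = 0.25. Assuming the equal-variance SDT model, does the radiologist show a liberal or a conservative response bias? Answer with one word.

conservative

z(H) = 0.176, z(FA) = -0.674
c = −½·(z(H) + z(FA)) = 0.249
c > 0 → conservative criterion (biased toward responding “no”).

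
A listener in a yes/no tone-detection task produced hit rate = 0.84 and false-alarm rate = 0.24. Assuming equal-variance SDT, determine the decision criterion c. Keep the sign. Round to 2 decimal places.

Φ⁻¹(H) = 0.9945
Φ⁻¹(FA) = -0.7063
c = −½·[z(H) + z(FA)] = −0.5 × (0.9945 + (-0.7063)) = -0.1441

c = -0.14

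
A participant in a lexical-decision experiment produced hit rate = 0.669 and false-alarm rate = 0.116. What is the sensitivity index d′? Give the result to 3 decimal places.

d′ = 1.632

z(0.669) = 0.4372, z(0.116) = -1.1952
d' = z(H) − z(FA) = 0.4372 − (-1.1952) = 1.6324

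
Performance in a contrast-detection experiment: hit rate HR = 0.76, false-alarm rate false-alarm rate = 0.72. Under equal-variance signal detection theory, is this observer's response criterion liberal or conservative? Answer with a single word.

z(H) = 0.706, z(FA) = 0.583
c = −½·(z(H) + z(FA)) = -0.6445
c < 0 → liberal criterion (biased toward responding “yes”).

liberal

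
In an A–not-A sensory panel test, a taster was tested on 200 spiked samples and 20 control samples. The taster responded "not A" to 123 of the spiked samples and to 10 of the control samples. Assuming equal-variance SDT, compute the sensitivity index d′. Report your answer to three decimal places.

d′ = 0.292

H = 123/200 = 0.6150
FA = 10/20 = 0.5000
Φ⁻¹(H) = 0.2924
Φ⁻¹(FA) = 0.0000
d' = z(H) − z(FA) = 0.2924 − 0.0000 = 0.2924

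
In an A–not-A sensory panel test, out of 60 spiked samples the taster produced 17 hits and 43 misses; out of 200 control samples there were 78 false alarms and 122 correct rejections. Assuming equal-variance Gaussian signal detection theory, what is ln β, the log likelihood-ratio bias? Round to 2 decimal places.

ln β = -0.13

H = 17/60 = 0.2833
FA = 78/200 = 0.3900
Φ⁻¹(H) = -0.573
Φ⁻¹(FA) = -0.279
ln β = −½·[z(H)² − z(FA)²] = −0.5 × (0.328 − 0.078) = -0.125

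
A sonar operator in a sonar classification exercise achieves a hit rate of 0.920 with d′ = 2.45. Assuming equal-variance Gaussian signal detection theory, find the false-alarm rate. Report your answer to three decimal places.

false-alarm rate = 0.148

z(hit rate) = z(0.920) = 1.4051
z(FA) = z(H) − d' = 1.4051 − 2.45 = -1.0449
false-alarm rate = Φ(-1.0449) = 0.1480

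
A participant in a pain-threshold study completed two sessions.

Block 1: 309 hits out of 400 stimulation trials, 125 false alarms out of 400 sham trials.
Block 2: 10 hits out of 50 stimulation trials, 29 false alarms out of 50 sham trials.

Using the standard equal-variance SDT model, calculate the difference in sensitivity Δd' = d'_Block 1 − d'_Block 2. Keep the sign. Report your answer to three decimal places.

Δd' = 2.279

Block 1: z(0.7725) = 0.7471, z(0.3125) = -0.4888, d' = 1.2359
Block 2: z(0.2000) = -0.8416, z(0.5800) = 0.2019, d' = -1.0435
Δd' = d'_Block 1 − d'_Block 2 = 1.2359 − (-1.0435) = 2.2794
Block 1 has the higher sensitivity.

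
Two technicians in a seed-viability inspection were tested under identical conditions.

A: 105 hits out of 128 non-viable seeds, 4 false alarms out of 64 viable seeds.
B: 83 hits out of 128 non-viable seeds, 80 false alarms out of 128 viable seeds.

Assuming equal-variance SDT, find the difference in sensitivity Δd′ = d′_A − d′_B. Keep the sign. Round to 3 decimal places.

A: z(0.8203) = 0.9165, z(0.0625) = -1.5341, d' = 2.4506
B: z(0.6484) = 0.3810, z(0.6250) = 0.3186, d' = 0.0624
Δd' = d'_A − d'_B = 2.4506 − 0.0624 = 2.3882
A has the higher sensitivity.

Δd′ = 2.388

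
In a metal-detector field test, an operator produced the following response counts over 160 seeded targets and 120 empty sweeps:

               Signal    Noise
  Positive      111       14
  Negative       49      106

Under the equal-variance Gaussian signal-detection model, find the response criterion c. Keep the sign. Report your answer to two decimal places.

H = 111/160 = 0.6937
FA = 14/120 = 0.1167
z(H) = 0.5064
z(FA) = -1.1916
c = −½·[z(H) + z(FA)] = −0.5 × (0.5064 + (-1.1916)) = 0.3426

c = 0.34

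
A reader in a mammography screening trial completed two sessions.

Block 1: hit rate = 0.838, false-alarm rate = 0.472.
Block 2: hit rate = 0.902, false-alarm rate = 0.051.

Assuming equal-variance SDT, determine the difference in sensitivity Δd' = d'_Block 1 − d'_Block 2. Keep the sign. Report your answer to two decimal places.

Block 1: z(0.838) = 0.986, z(0.472) = -0.070, d' = 1.056
Block 2: z(0.902) = 1.293, z(0.051) = -1.635, d' = 2.928
Δd' = d'_Block 1 − d'_Block 2 = 1.056 − 2.928 = -1.872
Block 2 has the higher sensitivity.

Δd' = -1.87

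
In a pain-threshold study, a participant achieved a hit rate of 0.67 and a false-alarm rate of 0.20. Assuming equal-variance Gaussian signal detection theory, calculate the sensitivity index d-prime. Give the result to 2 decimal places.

z(H) = 0.4399
z(FA) = -0.8416
d' = z(H) − z(FA) = 0.4399 − (-0.8416) = 1.2815

d-prime = 1.28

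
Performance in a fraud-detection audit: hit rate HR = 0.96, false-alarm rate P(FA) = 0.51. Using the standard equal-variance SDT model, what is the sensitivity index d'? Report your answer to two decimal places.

z(0.96) = 1.751, z(0.51) = 0.025
d' = z(H) − z(FA) = 1.751 − 0.025 = 1.726

d' = 1.73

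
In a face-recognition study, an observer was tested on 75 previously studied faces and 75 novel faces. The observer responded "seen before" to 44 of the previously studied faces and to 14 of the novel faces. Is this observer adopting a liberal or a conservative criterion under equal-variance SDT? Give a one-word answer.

z(H) = 0.219, z(FA) = -0.890
c = −½·(z(H) + z(FA)) = 0.3355
c > 0 → conservative criterion (biased toward responding “no”).

conservative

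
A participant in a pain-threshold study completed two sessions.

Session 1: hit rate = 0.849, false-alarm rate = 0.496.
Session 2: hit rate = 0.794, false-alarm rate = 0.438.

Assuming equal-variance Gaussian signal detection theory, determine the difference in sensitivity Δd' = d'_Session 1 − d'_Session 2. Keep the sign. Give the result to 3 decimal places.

Session 1: z(0.849) = 1.0322, z(0.496) = -0.0100, d' = 1.0422
Session 2: z(0.794) = 0.8204, z(0.438) = -0.1560, d' = 0.9764
Δd' = d'_Session 1 − d'_Session 2 = 1.0422 − 0.9764 = 0.0658
Session 1 has the higher sensitivity.

Δd' = 0.066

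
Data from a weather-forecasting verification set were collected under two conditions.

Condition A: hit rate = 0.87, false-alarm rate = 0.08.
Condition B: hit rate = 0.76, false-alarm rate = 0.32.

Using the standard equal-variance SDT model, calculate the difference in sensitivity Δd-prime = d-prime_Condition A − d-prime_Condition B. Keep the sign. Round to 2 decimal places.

Δd-prime = 1.36

Condition A: z(0.87) = 1.126, z(0.08) = -1.405, d' = 2.531
Condition B: z(0.76) = 0.706, z(0.32) = -0.468, d' = 1.174
Δd' = d'_Condition A − d'_Condition B = 2.531 − 1.174 = 1.357
Condition A has the higher sensitivity.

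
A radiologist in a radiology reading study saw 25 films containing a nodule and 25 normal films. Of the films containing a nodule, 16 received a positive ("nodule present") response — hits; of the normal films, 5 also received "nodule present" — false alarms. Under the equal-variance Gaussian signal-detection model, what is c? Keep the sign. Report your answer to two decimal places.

c = 0.24

H = 16/25 = 0.6400
FA = 5/25 = 0.2000
z(0.6400) = 0.3585, z(0.2000) = -0.8416
c = −½·[z(H) + z(FA)] = −0.5 × (0.3585 + (-0.8416)) = 0.24155
c > 0: the radiologist has a conservative response bias.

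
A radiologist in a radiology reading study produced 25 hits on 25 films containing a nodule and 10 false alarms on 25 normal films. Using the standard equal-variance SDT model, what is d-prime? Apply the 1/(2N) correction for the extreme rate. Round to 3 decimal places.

The hit rate is 25/25 = 1, so apply the 1/(2N) correction: H → 1 − 1/(2·25) = 0.98000.
z(H) = z(0.98000) = 2.0537
z(FA) = z(0.40000) = -0.2533
d' = 2.0537 − (-0.2533) = 2.3070

d-prime = 2.307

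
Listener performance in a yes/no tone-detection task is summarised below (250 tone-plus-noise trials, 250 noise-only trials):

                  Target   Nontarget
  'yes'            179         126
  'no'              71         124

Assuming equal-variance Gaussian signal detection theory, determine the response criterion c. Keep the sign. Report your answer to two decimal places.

c = -0.29

H = 179/250 = 0.7160
FA = 126/250 = 0.5040
Φ⁻¹(H) = Φ⁻¹(0.7160) = 0.571
Φ⁻¹(FA) = Φ⁻¹(0.5040) = 0.010
c = −½·[z(H) + z(FA)] = −0.5 × (0.571 + 0.010) = -0.2905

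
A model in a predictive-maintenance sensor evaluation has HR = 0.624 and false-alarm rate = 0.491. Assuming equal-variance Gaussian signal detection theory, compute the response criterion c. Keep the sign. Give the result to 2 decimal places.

Φ⁻¹(H) = 0.3160
Φ⁻¹(FA) = -0.0226
c = −½·[z(H) + z(FA)] = −0.5 × (0.3160 + (-0.0226)) = -0.1467
c < 0: the model has a liberal response bias.

c = -0.15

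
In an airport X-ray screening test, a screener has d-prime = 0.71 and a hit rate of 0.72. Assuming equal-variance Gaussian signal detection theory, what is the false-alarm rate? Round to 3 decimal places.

z(hit rate) = z(0.72) = 0.5828
z(FA) = z(H) − d' = 0.5828 − 0.71 = -0.1272
false-alarm rate = Φ(-0.1272) = 0.4494

false-alarm rate = 0.449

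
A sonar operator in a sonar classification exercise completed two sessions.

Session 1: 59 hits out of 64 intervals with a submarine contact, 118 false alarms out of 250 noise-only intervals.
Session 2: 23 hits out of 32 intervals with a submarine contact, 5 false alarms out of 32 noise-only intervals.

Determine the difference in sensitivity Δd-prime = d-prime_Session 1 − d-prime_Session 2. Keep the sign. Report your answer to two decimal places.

Session 1: z(0.9219) = 1.418, z(0.4720) = -0.070, d' = 1.488
Session 2: z(0.7188) = 0.579, z(0.1562) = -1.010, d' = 1.589
Δd' = d'_Session 1 − d'_Session 2 = 1.488 − 1.589 = -0.101
Session 2 has the higher sensitivity.

Δd-prime = -0.10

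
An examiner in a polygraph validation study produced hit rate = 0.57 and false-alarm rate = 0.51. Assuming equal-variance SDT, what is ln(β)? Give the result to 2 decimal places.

z(H) = 0.176
z(FA) = 0.025
ln β = −½·[z(H)² − z(FA)²] = −0.5 × (0.031 − 0.001) = -0.015

ln β = -0.02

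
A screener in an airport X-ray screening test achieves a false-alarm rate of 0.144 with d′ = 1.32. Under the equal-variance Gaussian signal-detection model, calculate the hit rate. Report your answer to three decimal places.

z(false-alarm rate) = z(0.144) = -1.0625
z(H) = z(FA) + d' = -1.0625 + 1.32 = 0.2575
hit rate = Φ(0.2575) = 0.6016

hit rate = 0.602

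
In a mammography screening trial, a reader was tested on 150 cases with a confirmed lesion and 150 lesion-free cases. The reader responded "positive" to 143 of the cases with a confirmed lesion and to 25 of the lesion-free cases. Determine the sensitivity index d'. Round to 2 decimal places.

H = 143/150 = 0.9533
FA = 25/150 = 0.1667
Φ⁻¹(H) = 1.6777
Φ⁻¹(FA) = -0.9673
d' = z(H) − z(FA) = 1.6777 − (-0.9673) = 2.6450

d' = 2.65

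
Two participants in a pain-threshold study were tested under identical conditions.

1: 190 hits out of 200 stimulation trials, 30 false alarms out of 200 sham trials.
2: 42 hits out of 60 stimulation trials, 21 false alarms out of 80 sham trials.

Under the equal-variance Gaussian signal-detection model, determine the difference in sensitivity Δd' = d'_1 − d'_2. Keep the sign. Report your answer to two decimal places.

1: z(0.9500) = 1.645, z(0.1500) = -1.036, d' = 2.681
2: z(0.7000) = 0.524, z(0.2625) = -0.636, d' = 1.160
Δd' = d'_1 − d'_2 = 2.681 − 1.160 = 1.521
1 has the higher sensitivity.

Δd' = 1.52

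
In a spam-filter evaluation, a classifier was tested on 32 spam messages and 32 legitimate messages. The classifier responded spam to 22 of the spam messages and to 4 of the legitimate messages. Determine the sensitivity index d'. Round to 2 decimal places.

H = 22/32 = 0.6875
FA = 4/32 = 0.1250
z(0.6875) = 0.4888, z(0.1250) = -1.1503
d' = z(H) − z(FA) = 0.4888 − (-1.1503) = 1.6391

d' = 1.64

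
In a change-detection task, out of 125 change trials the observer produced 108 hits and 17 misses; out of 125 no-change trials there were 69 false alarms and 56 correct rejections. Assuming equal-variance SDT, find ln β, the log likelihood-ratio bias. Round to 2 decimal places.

ln β = -0.59

H = 108/125 = 0.8640
FA = 69/125 = 0.5520
z(H) = z(0.8640) = 1.098
z(FA) = z(0.5520) = 0.131
ln β = −½·[z(H)² − z(FA)²] = −0.5 × (1.206 − 0.017) = -0.5945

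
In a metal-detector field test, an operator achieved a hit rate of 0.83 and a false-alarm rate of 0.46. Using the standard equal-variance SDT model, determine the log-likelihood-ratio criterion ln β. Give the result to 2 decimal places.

ln β = -0.45

z(0.83) = 0.954, z(0.46) = -0.100
ln β = −½·[z(H)² − z(FA)²] = −0.5 × (0.910 − 0.010) = -0.450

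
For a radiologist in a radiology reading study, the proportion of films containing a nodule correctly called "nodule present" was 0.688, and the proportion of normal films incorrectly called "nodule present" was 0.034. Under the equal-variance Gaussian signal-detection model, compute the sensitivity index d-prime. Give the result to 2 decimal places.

Φ⁻¹(H) = Φ⁻¹(0.688) = 0.4902
Φ⁻¹(FA) = Φ⁻¹(0.034) = -1.8250
d' = z(H) − z(FA) = 0.4902 − (-1.8250) = 2.3152

d-prime = 2.32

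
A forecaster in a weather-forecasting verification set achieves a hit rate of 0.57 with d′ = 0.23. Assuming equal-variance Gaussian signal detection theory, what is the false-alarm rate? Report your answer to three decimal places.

false-alarm rate = 0.479

z(hit rate) = z(0.57) = 0.1764
z(FA) = z(H) − d' = 0.1764 − 0.23 = -0.0536
false-alarm rate = Φ(-0.0536) = 0.4786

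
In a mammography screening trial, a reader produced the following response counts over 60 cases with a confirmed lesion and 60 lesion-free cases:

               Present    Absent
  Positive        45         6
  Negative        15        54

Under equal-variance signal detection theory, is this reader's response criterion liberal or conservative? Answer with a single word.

z(H) = 0.674, z(FA) = -1.282
c = −½·(z(H) + z(FA)) = 0.304
c > 0 → conservative criterion (biased toward responding “no”).

conservative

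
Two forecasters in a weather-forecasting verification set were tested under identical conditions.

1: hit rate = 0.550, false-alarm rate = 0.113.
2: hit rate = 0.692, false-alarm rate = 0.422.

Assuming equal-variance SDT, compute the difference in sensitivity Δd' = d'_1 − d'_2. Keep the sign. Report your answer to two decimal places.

1: z(0.550) = 0.126, z(0.113) = -1.211, d' = 1.337
2: z(0.692) = 0.502, z(0.422) = -0.197, d' = 0.699
Δd' = d'_1 − d'_2 = 1.337 − 0.699 = 0.638
1 has the higher sensitivity.

Δd' = 0.64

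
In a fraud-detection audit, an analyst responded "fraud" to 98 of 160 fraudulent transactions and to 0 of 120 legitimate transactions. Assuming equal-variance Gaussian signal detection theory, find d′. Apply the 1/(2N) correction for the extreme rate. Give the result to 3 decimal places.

The false-alarm rate is 0/120 = 0, so apply the 1/(2N) correction: FA → 1/(2·120) = 0.00417.
z(H) = z(0.61250) = 0.2858
z(FA) = z(0.00417) = -2.6380
d' = 0.2858 − (-2.6380) = 2.9238

d′ = 2.924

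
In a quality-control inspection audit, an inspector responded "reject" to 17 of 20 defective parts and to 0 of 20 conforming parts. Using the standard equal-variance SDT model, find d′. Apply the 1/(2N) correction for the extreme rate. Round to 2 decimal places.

The false-alarm rate is 0/20 = 0, so apply the 1/(2N) correction: FA → 1/(2·20) = 0.02500.
z(H) = z(0.85000) = 1.036
z(FA) = z(0.02500) = -1.960
d' = 1.036 − (-1.960) = 2.996

d′ = 3.00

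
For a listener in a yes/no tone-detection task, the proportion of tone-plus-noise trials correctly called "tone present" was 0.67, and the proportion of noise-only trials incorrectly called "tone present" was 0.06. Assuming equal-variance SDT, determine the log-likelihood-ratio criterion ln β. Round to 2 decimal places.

Φ⁻¹(H) = Φ⁻¹(0.67) = 0.440
Φ⁻¹(FA) = Φ⁻¹(0.06) = -1.555
ln β = −½·[z(H)² − z(FA)²] = −0.5 × (0.194 − 2.418) = 1.112

ln β = 1.11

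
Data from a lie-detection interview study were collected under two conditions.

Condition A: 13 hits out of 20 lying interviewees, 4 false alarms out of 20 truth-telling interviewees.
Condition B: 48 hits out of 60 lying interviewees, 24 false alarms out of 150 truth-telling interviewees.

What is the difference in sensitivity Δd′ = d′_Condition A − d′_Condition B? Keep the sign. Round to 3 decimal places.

Δd′ = -0.609

Condition A: z(0.6500) = 0.3853, z(0.2000) = -0.8416, d' = 1.2269
Condition B: z(0.8000) = 0.8416, z(0.1600) = -0.9945, d' = 1.8361
Δd' = d'_Condition A − d'_Condition B = 1.2269 − 1.8361 = -0.6092
Condition B has the higher sensitivity.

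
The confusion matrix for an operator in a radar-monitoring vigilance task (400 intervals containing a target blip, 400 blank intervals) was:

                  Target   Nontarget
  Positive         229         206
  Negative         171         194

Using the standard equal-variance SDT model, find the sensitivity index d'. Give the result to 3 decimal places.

H = 229/400 = 0.5725
FA = 206/400 = 0.5150
Φ⁻¹(H) = Φ⁻¹(0.5725) = 0.1827
Φ⁻¹(FA) = Φ⁻¹(0.5150) = 0.0376
d' = z(H) − z(FA) = 0.1827 − 0.0376 = 0.1451

d' = 0.145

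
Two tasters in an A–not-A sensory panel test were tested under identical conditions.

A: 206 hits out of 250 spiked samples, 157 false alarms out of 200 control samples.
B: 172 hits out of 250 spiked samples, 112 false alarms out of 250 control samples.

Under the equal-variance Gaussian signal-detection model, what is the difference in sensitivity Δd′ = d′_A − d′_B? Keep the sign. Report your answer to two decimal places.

Δd′ = -0.48

A: z(0.8240) = 0.931, z(0.7850) = 0.789, d' = 0.142
B: z(0.6880) = 0.490, z(0.4480) = -0.131, d' = 0.621
Δd' = d'_A − d'_B = 0.142 − 0.621 = -0.479
B has the higher sensitivity.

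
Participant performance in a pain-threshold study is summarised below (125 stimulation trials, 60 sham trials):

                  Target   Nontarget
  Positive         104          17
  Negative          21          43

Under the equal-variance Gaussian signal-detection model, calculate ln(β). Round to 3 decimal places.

H = 104/125 = 0.8320
FA = 17/60 = 0.2833
Φ⁻¹(0.8320) = 0.9621, Φ⁻¹(0.2833) = -0.5731
ln β = −½·[z(H)² − z(FA)²] = −0.5 × (0.9256 − 0.3284) = -0.2986

ln β = -0.299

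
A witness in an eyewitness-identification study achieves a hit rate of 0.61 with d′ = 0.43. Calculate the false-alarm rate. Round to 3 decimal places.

false-alarm rate = 0.440

z(hit rate) = z(0.61) = 0.2793
z(FA) = z(H) − d' = 0.2793 − 0.43 = -0.1507
false-alarm rate = Φ(-0.1507) = 0.4401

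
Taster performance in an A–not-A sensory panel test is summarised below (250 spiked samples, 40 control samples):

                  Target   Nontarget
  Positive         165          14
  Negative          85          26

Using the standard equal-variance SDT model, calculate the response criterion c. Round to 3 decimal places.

c = -0.014

H = 165/250 = 0.6600
FA = 14/40 = 0.3500
Φ⁻¹(0.6600) = 0.4125, Φ⁻¹(0.3500) = -0.3853
c = −½·[z(H) + z(FA)] = −0.5 × (0.4125 + (-0.3853)) = -0.0136
c < 0: the taster has a liberal response bias.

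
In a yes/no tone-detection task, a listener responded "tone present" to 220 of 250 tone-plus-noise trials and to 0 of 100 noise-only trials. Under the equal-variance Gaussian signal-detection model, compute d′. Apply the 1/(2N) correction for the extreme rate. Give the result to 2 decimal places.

d′ = 3.75

The false-alarm rate is 0/100 = 0, so apply the 1/(2N) correction: FA → 1/(2·100) = 0.00500.
z(H) = z(0.88000) = 1.175
z(FA) = z(0.00500) = -2.576
d' = 1.175 − (-2.576) = 3.751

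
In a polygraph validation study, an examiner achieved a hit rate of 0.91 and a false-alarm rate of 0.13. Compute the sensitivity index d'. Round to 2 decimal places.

z(H) = z(0.91) = 1.3408
z(FA) = z(0.13) = -1.1264
d' = z(H) − z(FA) = 1.3408 − (-1.1264) = 2.4672

d' = 2.47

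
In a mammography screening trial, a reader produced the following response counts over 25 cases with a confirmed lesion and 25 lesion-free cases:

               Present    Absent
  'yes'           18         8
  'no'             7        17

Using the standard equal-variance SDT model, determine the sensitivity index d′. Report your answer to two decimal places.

d′ = 1.05

H = 18/25 = 0.7200
FA = 8/25 = 0.3200
Φ⁻¹(H) = 0.583
Φ⁻¹(FA) = -0.468
d' = z(H) − z(FA) = 0.583 − (-0.468) = 1.051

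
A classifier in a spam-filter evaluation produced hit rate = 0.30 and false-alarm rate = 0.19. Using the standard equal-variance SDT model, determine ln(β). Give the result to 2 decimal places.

ln β = 0.25

Φ⁻¹(0.30) = -0.524, Φ⁻¹(0.19) = -0.878
ln β = −½·[z(H)² − z(FA)²] = −0.5 × (0.275 − 0.771) = 0.248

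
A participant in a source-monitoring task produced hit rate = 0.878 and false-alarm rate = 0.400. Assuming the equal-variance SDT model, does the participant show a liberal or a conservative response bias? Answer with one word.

liberal

z(H) = 1.165, z(FA) = -0.253
c = −½·(z(H) + z(FA)) = -0.456
c < 0 → liberal criterion (biased toward responding “yes”).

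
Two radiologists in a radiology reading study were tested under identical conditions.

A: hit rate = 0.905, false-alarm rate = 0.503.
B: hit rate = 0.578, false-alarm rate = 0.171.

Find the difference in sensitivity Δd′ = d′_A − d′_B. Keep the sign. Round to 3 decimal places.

A: z(0.905) = 1.3106, z(0.503) = 0.0075, d' = 1.3031
B: z(0.578) = 0.1968, z(0.171) = -0.9502, d' = 1.1470
Δd' = d'_A − d'_B = 1.3031 − 1.1470 = 0.1561
A has the higher sensitivity.

Δd′ = 0.156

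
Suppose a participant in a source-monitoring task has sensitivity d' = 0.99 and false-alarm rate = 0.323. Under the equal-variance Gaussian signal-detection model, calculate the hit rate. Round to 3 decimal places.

z(false-alarm rate) = z(0.323) = -0.4593
z(H) = z(FA) + d' = -0.4593 + 0.99 = 0.5307
hit rate = Φ(0.5307) = 0.7022

hit rate = 0.702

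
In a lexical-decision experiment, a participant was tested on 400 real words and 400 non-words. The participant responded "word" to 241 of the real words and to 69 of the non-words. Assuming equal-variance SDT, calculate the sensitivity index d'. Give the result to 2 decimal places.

H = 241/400 = 0.6025
FA = 69/400 = 0.1725
Φ⁻¹(H) = Φ⁻¹(0.6025) = 0.260
Φ⁻¹(FA) = Φ⁻¹(0.1725) = -0.944
d' = z(H) − z(FA) = 0.260 − (-0.944) = 1.204

d' = 1.20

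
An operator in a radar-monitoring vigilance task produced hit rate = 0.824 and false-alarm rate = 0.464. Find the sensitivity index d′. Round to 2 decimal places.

z(H) = z(0.824) = 0.9307
z(FA) = z(0.464) = -0.0904
d' = z(H) − z(FA) = 0.9307 − (-0.0904) = 1.0211

d′ = 1.02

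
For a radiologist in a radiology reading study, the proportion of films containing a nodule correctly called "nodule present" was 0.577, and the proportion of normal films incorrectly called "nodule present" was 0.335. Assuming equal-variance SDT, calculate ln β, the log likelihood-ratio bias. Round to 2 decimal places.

Φ⁻¹(H) = 0.194
Φ⁻¹(FA) = -0.426
ln β = −½·[z(H)² − z(FA)²] = −0.5 × (0.038 − 0.181) = 0.0715

ln β = 0.07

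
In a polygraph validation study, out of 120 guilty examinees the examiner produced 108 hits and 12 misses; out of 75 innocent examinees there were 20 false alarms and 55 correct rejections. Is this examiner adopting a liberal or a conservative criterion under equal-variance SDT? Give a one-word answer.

liberal

z(H) = 1.282, z(FA) = -0.623
c = −½·(z(H) + z(FA)) = -0.3295
c < 0 → liberal criterion (biased toward responding “yes”).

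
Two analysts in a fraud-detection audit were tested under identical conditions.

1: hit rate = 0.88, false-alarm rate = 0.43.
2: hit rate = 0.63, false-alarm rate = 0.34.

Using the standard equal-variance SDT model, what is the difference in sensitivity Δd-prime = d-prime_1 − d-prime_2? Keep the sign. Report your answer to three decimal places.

Δd-prime = 0.607

1: z(0.88) = 1.1750, z(0.43) = -0.1764, d' = 1.3514
2: z(0.63) = 0.3319, z(0.34) = -0.4125, d' = 0.7444
Δd' = d'_1 − d'_2 = 1.3514 − 0.7444 = 0.6070
1 has the higher sensitivity.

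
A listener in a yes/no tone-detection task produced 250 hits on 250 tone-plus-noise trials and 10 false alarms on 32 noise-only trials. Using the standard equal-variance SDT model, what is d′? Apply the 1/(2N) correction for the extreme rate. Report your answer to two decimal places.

The hit rate is 250/250 = 1, so apply the 1/(2N) correction: H → 1 − 1/(2·250) = 0.99800.
z(H) = z(0.99800) = 2.878
z(FA) = z(0.31250) = -0.489
d' = 2.878 − (-0.489) = 3.367

d′ = 3.37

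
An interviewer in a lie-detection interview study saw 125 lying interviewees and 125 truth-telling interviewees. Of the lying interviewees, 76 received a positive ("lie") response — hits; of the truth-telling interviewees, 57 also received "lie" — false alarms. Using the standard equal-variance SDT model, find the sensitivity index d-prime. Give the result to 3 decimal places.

d-prime = 0.385

H = 76/125 = 0.6080
FA = 57/125 = 0.4560
z(H) = z(0.6080) = 0.2741
z(FA) = z(0.4560) = -0.1105
d' = z(H) − z(FA) = 0.2741 − (-0.1105) = 0.3846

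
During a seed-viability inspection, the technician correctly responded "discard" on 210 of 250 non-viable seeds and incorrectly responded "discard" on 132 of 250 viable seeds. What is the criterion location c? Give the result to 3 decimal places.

c = -0.532

H = 210/250 = 0.8400
FA = 132/250 = 0.5280
z(0.8400) = 0.9945, z(0.5280) = 0.0702
c = −½·[z(H) + z(FA)] = −0.5 × (0.9945 + 0.0702) = -0.53235
c < 0: the technician has a liberal response bias.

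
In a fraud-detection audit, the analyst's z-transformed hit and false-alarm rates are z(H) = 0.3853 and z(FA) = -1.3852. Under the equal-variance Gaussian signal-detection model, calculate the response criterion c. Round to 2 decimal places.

c = −½·[z(H) + z(FA)] = −½·(0.3853 + (-1.3852)) = 0.49995
c > 0: the analyst has a conservative response bias.

c = 0.50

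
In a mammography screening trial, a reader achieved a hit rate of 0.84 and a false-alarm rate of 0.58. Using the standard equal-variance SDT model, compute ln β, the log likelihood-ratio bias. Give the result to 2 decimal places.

z(H) = 0.994
z(FA) = 0.202
ln β = −½·[z(H)² − z(FA)²] = −0.5 × (0.988 − 0.041) = -0.4735

ln β = -0.47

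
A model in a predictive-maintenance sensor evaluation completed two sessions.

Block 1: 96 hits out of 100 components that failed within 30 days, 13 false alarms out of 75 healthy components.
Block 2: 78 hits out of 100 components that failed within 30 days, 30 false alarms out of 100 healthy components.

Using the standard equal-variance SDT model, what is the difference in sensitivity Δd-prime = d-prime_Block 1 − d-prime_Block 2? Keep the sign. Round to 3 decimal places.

Block 1: z(0.9600) = 1.7507, z(0.1733) = -0.9412, d' = 2.6919
Block 2: z(0.7800) = 0.7722, z(0.3000) = -0.5244, d' = 1.2966
Δd' = d'_Block 1 − d'_Block 2 = 2.6919 − 1.2966 = 1.3953
Block 1 has the higher sensitivity.

Δd-prime = 1.395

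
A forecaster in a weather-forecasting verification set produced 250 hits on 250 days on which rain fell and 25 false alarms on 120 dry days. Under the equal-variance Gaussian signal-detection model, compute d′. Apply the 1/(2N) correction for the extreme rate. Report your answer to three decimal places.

d′ = 3.690

The hit rate is 250/250 = 1, so apply the 1/(2N) correction: H → 1 − 1/(2·250) = 0.99800.
z(H) = z(0.99800) = 2.8782
z(FA) = z(0.20833) = -0.8122
d' = 2.8782 − (-0.8122) = 3.6904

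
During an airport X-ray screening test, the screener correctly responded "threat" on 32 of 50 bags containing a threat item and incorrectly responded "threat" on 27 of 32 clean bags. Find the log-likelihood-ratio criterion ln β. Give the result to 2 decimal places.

ln β = 0.45

H = 32/50 = 0.6400
FA = 27/32 = 0.8438
z(0.6400) = 0.358, z(0.8438) = 1.010
ln β = −½·[z(H)² − z(FA)²] = −0.5 × (0.128 − 1.020) = 0.446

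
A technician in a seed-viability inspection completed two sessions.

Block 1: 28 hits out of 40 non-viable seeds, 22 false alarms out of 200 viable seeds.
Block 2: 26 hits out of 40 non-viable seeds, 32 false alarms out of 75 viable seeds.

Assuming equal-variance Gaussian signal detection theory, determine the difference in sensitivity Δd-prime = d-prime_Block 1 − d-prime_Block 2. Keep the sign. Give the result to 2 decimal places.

Δd-prime = 1.18

Block 1: z(0.7000) = 0.524, z(0.1100) = -1.227, d' = 1.751
Block 2: z(0.6500) = 0.385, z(0.4267) = -0.185, d' = 0.570
Δd' = d'_Block 1 − d'_Block 2 = 1.751 − 0.570 = 1.181
Block 1 has the higher sensitivity.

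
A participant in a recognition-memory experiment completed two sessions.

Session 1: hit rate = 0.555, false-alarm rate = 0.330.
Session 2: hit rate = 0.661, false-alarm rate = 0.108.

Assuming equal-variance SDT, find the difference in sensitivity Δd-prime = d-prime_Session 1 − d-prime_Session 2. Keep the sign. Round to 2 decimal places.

Session 1: z(0.555) = 0.138, z(0.330) = -0.440, d' = 0.578
Session 2: z(0.661) = 0.415, z(0.108) = -1.237, d' = 1.652
Δd' = d'_Session 1 − d'_Session 2 = 0.578 − 1.652 = -1.074
Session 2 has the higher sensitivity.

Δd-prime = -1.07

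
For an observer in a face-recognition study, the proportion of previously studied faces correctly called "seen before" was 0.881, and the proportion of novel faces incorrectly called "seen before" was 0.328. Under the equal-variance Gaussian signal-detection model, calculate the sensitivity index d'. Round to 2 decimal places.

d' = 1.63

z(H) = z(0.881) = 1.180
z(FA) = z(0.328) = -0.445
d' = z(H) − z(FA) = 1.180 − (-0.445) = 1.625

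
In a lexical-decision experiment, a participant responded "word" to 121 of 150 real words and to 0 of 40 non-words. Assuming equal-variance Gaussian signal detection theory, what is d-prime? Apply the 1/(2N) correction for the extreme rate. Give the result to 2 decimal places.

d-prime = 3.11

The false-alarm rate is 0/40 = 0, so apply the 1/(2N) correction: FA → 1/(2·40) = 0.01250.
z(H) = z(0.80667) = 0.866
z(FA) = z(0.01250) = -2.241
d' = 0.866 − (-2.241) = 3.107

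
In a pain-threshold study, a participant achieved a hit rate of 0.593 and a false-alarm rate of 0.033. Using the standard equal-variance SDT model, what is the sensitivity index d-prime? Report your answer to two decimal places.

d-prime = 2.07

Φ⁻¹(H) = Φ⁻¹(0.593) = 0.235
Φ⁻¹(FA) = Φ⁻¹(0.033) = -1.838
d' = z(H) − z(FA) = 0.235 − (-1.838) = 2.073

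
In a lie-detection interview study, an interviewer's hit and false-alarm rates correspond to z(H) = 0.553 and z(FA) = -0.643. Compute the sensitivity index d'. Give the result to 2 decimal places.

d' = 1.20

d' = z(H) − z(FA) = 0.553 − (-0.643) = 1.196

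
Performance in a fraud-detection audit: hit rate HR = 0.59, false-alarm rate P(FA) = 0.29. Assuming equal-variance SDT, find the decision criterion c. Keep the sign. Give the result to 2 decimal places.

z(H) = 0.228
z(FA) = -0.553
c = −½·[z(H) + z(FA)] = −0.5 × (0.228 + (-0.553)) = 0.1625
c > 0: the analyst has a conservative response bias.

c = 0.16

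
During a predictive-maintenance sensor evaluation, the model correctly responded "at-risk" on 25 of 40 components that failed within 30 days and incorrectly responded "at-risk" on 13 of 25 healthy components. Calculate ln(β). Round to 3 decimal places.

ln β = -0.050

H = 25/40 = 0.6250
FA = 13/25 = 0.5200
z(H) = 0.3186
z(FA) = 0.0502
ln β = −½·[z(H)² − z(FA)²] = −0.5 × (0.1015 − 0.0025) = -0.0495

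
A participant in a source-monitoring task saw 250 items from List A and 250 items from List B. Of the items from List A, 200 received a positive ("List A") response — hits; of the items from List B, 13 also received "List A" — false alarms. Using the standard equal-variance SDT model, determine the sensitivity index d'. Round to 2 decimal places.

H = 200/250 = 0.8000
FA = 13/250 = 0.0520
z(H) = 0.8416
z(FA) = -1.6258
d' = z(H) − z(FA) = 0.8416 − (-1.6258) = 2.4674

d' = 2.47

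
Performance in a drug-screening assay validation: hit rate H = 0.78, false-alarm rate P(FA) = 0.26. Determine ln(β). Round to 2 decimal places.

z(0.78) = 0.772, z(0.26) = -0.643
ln β = −½·[z(H)² − z(FA)²] = −0.5 × (0.596 − 0.413) = -0.0915

ln β = -0.09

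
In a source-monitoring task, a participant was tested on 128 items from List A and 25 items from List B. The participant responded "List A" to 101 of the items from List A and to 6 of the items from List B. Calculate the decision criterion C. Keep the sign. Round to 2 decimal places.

H = 101/128 = 0.7891
FA = 6/25 = 0.2400
z(0.7891) = 0.803, z(0.2400) = -0.706
c = −½·[z(H) + z(FA)] = −0.5 × (0.803 + (-0.706)) = -0.0485

C = -0.05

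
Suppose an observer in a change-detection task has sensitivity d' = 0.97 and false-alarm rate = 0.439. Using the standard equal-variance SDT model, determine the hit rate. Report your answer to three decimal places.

hit rate = 0.793

z(false-alarm rate) = z(0.439) = -0.1535
z(H) = z(FA) + d' = -0.1535 + 0.97 = 0.8165
hit rate = Φ(0.8165) = 0.7929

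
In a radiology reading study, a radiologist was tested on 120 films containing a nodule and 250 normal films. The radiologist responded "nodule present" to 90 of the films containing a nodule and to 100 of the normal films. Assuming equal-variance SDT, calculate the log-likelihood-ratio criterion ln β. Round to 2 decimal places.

H = 90/120 = 0.7500
FA = 100/250 = 0.4000
Φ⁻¹(H) = 0.674
Φ⁻¹(FA) = -0.253
ln β = −½·[z(H)² − z(FA)²] = −0.5 × (0.454 − 0.064) = -0.195

ln β = -0.20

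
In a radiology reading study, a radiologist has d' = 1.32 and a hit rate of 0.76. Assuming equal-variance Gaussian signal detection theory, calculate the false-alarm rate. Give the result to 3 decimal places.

z(hit rate) = z(0.76) = 0.7063
z(FA) = z(H) − d' = 0.7063 − 1.32 = -0.6137
false-alarm rate = Φ(-0.6137) = 0.2697

false-alarm rate = 0.270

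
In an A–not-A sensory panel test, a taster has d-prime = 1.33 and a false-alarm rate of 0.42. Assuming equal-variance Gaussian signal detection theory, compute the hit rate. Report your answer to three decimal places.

hit rate = 0.870

z(false-alarm rate) = z(0.42) = -0.2019
z(H) = z(FA) + d' = -0.2019 + 1.33 = 1.1281
hit rate = Φ(1.1281) = 0.8704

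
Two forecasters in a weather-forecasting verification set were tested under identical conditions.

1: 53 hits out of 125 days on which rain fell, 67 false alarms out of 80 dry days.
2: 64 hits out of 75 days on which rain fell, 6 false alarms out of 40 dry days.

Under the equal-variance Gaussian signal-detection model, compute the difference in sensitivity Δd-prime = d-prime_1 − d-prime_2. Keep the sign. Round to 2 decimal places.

1: z(0.4240) = -0.192, z(0.8375) = 0.984, d' = -1.176
2: z(0.8533) = 1.051, z(0.1500) = -1.036, d' = 2.087
Δd' = d'_1 − d'_2 = -1.176 − 2.087 = -3.263
2 has the higher sensitivity.

Δd-prime = -3.26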